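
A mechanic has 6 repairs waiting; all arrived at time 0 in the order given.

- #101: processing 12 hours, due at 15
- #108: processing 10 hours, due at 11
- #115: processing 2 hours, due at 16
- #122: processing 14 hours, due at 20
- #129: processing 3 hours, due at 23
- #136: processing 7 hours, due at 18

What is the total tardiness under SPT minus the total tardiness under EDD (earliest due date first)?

SPT (increasing processing time): #115 #129 #136 #108 #101 #122.
#115: 0→2, due 16, tardiness 0
#129: 2→5, due 23, tardiness 0
#136: 5→12, due 18, tardiness 0
#108: 12→22, due 11, tardiness 11
#101: 22→34, due 15, tardiness 19
#122: 34→48, due 20, tardiness 28
Sum = 0+0+0+11+19+28 = 58.
EDD (increasing due date): #108 #101 #115 #136 #122 #129.
#108: 0→10, due 11, tardiness 0
#101: 10→22, due 15, tardiness 7
#115: 22→24, due 16, tardiness 8
#136: 24→31, due 18, tardiness 13
#122: 31→45, due 20, tardiness 25
#129: 45→48, due 23, tardiness 25
Sum = 0+7+8+13+25+25 = 78.
Difference = 58 − 78 = -20.

-20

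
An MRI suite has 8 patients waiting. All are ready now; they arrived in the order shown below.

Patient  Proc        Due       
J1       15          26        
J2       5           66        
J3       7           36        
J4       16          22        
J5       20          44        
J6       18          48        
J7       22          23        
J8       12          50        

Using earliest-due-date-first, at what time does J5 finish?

EDD (increasing due date): J4 J7 J1 J3 J5 J6 J8 J2.
J4: 0→16
J7: 16→38
J1: 38→53
J3: 53→60
J5: 60→80

80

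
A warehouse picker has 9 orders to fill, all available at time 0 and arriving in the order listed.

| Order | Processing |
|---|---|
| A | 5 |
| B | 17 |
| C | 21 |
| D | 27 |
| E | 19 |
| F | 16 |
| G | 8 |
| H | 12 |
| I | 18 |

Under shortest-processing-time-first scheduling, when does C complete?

SPT (increasing processing time): A G H F B I E C D.
A: 0→5
G: 5→13
H: 13→25
F: 25→41
B: 41→58
I: 58→76
E: 76→95
C: 95→116

116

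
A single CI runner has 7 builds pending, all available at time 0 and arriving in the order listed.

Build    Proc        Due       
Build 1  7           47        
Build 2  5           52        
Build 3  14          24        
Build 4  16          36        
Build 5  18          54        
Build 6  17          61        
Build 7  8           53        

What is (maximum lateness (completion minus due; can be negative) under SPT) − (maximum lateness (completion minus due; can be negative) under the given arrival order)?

-1

SPT (increasing processing time): Build 2 Build 1 Build 7 Build 3 Build 4 Build 6 Build 5.
Build 2: 0→5, due 52, lateness -47
Build 1: 5→12, due 47, lateness -35
Build 7: 12→20, due 53, lateness -33
Build 3: 20→34, due 24, lateness 10
Build 4: 34→50, due 36, lateness 14
Build 6: 50→67, due 61, lateness 6
Build 5: 67→85, due 54, lateness 31
Maximum = 31.
FIFO (arrival order): Build 1 Build 2 Build 3 Build 4 Build 5 Build 6 Build 7.
Build 1: 0→7, due 47, lateness -40
Build 2: 7→12, due 52, lateness -40
Build 3: 12→26, due 24, lateness 2
Build 4: 26→42, due 36, lateness 6
Build 5: 42→60, due 54, lateness 6
Build 6: 60→77, due 61, lateness 16
Build 7: 77→85, due 53, lateness 32
Maximum = 32.
Difference = 31 − 32 = -1.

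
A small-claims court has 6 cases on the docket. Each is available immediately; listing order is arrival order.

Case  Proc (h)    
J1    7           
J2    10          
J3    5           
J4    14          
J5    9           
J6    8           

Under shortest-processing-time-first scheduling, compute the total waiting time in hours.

SPT (increasing processing time): J3 J1 J6 J5 J2 J4.
J3: waits 0, runs 0→5
J1: waits 5, runs 5→12
J6: waits 12, runs 12→20
J5: waits 20, runs 20→29
J2: waits 29, runs 29→39
J4: waits 39, runs 39→53
Sum = 0+5+12+20+29+39 = 105.

105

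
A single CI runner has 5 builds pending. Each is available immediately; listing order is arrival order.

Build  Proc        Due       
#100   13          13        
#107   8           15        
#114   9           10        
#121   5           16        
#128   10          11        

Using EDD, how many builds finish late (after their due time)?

4

EDD (increasing due date): #114 #128 #100 #107 #121.
#114: 0→9, due 10, tardiness 0
#128: 9→19, due 11, tardiness 8
#100: 19→32, due 13, tardiness 19
#107: 32→40, due 15, tardiness 25
#121: 40→45, due 16, tardiness 29
Late builds: 4.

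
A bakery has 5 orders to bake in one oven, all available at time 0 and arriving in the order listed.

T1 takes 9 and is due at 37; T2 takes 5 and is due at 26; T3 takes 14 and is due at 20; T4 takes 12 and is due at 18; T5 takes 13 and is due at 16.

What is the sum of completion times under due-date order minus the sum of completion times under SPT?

37

EDD (increasing due date): T5 T4 T3 T2 T1.
T5: 0→13
T4: 13→25
T3: 25→39
T2: 39→44
T1: 44→53
Sum = 13+25+39+44+53 = 174.
SPT (increasing processing time): T2 T1 T4 T5 T3.
T2: 0→5
T1: 5→14
T4: 14→26
T5: 26→39
T3: 39→53
Sum = 5+14+26+39+53 = 137.
Difference = 174 − 137 = 37.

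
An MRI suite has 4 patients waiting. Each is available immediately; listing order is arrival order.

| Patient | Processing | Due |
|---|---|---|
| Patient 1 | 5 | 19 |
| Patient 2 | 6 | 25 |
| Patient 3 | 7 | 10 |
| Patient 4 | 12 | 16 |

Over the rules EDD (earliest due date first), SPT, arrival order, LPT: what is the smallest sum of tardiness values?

EDD (increasing due date): Patient 3 Patient 4 Patient 1 Patient 2.
Patient 3: 0→7, due 10, tardiness 0
Patient 4: 7→19, due 16, tardiness 3
Patient 1: 19→24, due 19, tardiness 5
Patient 2: 24→30, due 25, tardiness 5
Sum = 0+3+5+5 = 13.
SPT (increasing processing time): Patient 1 Patient 2 Patient 3 Patient 4.
Patient 1: 0→5, due 19, tardiness 0
Patient 2: 5→11, due 25, tardiness 0
Patient 3: 11→18, due 10, tardiness 8
Patient 4: 18→30, due 16, tardiness 14
Sum = 0+0+8+14 = 22.
FIFO (arrival order): Patient 1 Patient 2 Patient 3 Patient 4.
Patient 1: 0→5, due 19, tardiness 0
Patient 2: 5→11, due 25, tardiness 0
Patient 3: 11→18, due 10, tardiness 8
Patient 4: 18→30, due 16, tardiness 14
Sum = 0+0+8+14 = 22.
LPT (decreasing processing time): Patient 4 Patient 3 Patient 2 Patient 1.
Patient 4: 0→12, due 16, tardiness 0
Patient 3: 12→19, due 10, tardiness 9
Patient 2: 19→25, due 25, tardiness 0
Patient 1: 25→30, due 19, tardiness 11
Sum = 0+9+0+11 = 20.
EDD 13, SPT 22, FIFO 22, LPT 20 → minimum 13.

13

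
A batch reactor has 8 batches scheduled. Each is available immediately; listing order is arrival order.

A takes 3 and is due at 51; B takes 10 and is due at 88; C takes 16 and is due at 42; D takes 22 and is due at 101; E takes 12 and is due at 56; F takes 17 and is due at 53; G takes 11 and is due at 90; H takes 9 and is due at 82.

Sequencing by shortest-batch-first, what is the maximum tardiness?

SPT (increasing processing time): A H B G E C F D.
A: 0→3, due 51, tardiness 0
H: 3→12, due 82, tardiness 0
B: 12→22, due 88, tardiness 0
G: 22→33, due 90, tardiness 0
E: 33→45, due 56, tardiness 0
C: 45→61, due 42, tardiness 19
F: 61→78, due 53, tardiness 25
D: 78→100, due 101, tardiness 0
Maximum = 25.

25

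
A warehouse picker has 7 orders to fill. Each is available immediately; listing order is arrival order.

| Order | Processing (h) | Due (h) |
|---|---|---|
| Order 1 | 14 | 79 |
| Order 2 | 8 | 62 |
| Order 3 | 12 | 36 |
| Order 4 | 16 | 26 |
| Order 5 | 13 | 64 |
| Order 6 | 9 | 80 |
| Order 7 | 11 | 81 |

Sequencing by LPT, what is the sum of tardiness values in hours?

LPT (decreasing processing time): Order 4 Order 1 Order 5 Order 3 Order 7 Order 6 Order 2.
Order 4: 0→16, due 26, tardiness 0
Order 1: 16→30, due 79, tardiness 0
Order 5: 30→43, due 64, tardiness 0
Order 3: 43→55, due 36, tardiness 19
Order 7: 55→66, due 81, tardiness 0
Order 6: 66→75, due 80, tardiness 0
Order 2: 75→83, due 62, tardiness 21
Sum = 0+0+0+19+0+0+21 = 40.

40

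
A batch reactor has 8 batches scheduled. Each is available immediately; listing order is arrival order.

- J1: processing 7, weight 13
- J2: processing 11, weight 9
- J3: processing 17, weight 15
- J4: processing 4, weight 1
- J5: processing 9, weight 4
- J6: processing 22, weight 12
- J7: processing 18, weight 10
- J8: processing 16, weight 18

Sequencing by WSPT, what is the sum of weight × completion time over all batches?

3850

WSPT (decreasing weight/processing-time ratio): J1 J8 J3 J2 J7 J6 J5 J4.
J1: finishes 7, weight 13, w·C = 91
J8: finishes 23, weight 18, w·C = 414
J3: finishes 40, weight 15, w·C = 600
J2: finishes 51, weight 9, w·C = 459
J7: finishes 69, weight 10, w·C = 690
J6: finishes 91, weight 12, w·C = 1092
J5: finishes 100, weight 4, w·C = 400
J4: finishes 104, weight 1, w·C = 104
Sum = 91+414+600+459+690+1092+400+104 = 3850.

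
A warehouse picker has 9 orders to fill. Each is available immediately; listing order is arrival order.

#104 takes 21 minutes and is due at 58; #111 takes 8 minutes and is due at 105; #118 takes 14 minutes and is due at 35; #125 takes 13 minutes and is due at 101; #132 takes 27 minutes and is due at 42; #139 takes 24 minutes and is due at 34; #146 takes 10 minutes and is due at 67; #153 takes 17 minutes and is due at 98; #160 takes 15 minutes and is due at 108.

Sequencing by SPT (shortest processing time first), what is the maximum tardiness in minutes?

107

SPT (increasing processing time): #111 #146 #125 #118 #160 #153 #104 #139 #132.
#111: 0→8, due 105, tardiness 0
#146: 8→18, due 67, tardiness 0
#125: 18→31, due 101, tardiness 0
#118: 31→45, due 35, tardiness 10
#160: 45→60, due 108, tardiness 0
#153: 60→77, due 98, tardiness 0
#104: 77→98, due 58, tardiness 40
#139: 98→122, due 34, tardiness 88
#132: 122→149, due 42, tardiness 107
Maximum = 107.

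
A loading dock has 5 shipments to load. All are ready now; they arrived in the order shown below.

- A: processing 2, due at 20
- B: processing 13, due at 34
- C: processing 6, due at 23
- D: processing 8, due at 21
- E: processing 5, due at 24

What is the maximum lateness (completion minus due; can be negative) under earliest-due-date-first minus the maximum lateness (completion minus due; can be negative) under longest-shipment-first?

EDD (increasing due date): A D C E B.
A: 0→2, due 20, lateness -18
D: 2→10, due 21, lateness -11
C: 10→16, due 23, lateness -7
E: 16→21, due 24, lateness -3
B: 21→34, due 34, lateness 0
Maximum = 0.
LPT (decreasing processing time): B D C E A.
B: 0→13, due 34, lateness -21
D: 13→21, due 21, lateness 0
C: 21→27, due 23, lateness 4
E: 27→32, due 24, lateness 8
A: 32→34, due 20, lateness 14
Maximum = 14.
Difference = 0 − 14 = -14.

-14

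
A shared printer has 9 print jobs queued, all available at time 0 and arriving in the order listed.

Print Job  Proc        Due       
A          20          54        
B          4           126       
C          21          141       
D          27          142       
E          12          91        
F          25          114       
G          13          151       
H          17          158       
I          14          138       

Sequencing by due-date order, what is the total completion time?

753

EDD (increasing due date): A E F B I C D G H.
A: 0→20
E: 20→32
F: 32→57
B: 57→61
I: 61→75
C: 75→96
D: 96→123
G: 123→136
H: 136→153
Sum = 20+32+57+61+75+96+123+136+153 = 753.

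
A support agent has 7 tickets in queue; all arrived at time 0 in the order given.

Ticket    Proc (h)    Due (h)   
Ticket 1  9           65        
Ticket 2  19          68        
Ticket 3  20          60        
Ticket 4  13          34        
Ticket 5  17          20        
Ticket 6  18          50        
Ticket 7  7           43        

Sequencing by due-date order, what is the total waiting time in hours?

298

EDD (increasing due date): Ticket 5 Ticket 4 Ticket 7 Ticket 6 Ticket 3 Ticket 1 Ticket 2.
Ticket 5: waits 0, runs 0→17
Ticket 4: waits 17, runs 17→30
Ticket 7: waits 30, runs 30→37
Ticket 6: waits 37, runs 37→55
Ticket 3: waits 55, runs 55→75
Ticket 1: waits 75, runs 75→84
Ticket 2: waits 84, runs 84→103
Sum = 0+17+30+37+55+75+84 = 298.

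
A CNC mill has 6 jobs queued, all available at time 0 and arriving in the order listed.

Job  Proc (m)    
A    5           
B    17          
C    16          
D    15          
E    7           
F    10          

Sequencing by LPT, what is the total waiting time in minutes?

LPT (decreasing processing time): B C D F E A.
B: waits 0, runs 0→17
C: waits 17, runs 17→33
D: waits 33, runs 33→48
F: waits 48, runs 48→58
E: waits 58, runs 58→65
A: waits 65, runs 65→70
Sum = 0+17+33+48+58+65 = 221.

221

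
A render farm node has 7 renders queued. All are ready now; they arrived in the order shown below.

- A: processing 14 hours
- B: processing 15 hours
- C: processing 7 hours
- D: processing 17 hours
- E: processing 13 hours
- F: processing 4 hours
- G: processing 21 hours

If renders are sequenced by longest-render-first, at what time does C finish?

87

LPT (decreasing processing time): G D B A E C F.
G: 0→21
D: 21→38
B: 38→53
A: 53→67
E: 67→80
C: 80→87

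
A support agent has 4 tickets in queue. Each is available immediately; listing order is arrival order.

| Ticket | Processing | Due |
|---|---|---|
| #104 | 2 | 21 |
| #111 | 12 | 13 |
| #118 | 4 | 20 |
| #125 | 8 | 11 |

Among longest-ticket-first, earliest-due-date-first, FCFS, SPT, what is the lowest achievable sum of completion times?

LPT (decreasing processing time): #111 #125 #118 #104.
#111: 0→12
#125: 12→20
#118: 20→24
#104: 24→26
Sum = 12+20+24+26 = 82.
EDD (increasing due date): #125 #111 #118 #104.
#125: 0→8
#111: 8→20
#118: 20→24
#104: 24→26
Sum = 8+20+24+26 = 78.
FIFO (arrival order): #104 #111 #118 #125.
#104: 0→2
#111: 2→14
#118: 14→18
#125: 18→26
Sum = 2+14+18+26 = 60.
SPT (increasing processing time): #104 #118 #125 #111.
#104: 0→2
#118: 2→6
#125: 6→14
#111: 14→26
Sum = 2+6+14+26 = 48.
LPT 82, EDD 78, FIFO 60, SPT 48 → minimum 48.

48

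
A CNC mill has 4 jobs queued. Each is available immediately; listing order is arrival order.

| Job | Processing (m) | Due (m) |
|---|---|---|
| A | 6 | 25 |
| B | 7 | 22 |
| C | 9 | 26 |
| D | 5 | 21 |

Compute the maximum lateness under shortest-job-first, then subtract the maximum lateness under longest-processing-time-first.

-5

SPT (increasing processing time): D A B C.
D: 0→5, due 21, lateness -16
A: 5→11, due 25, lateness -14
B: 11→18, due 22, lateness -4
C: 18→27, due 26, lateness 1
Maximum = 1.
LPT (decreasing processing time): C B A D.
C: 0→9, due 26, lateness -17
B: 9→16, due 22, lateness -6
A: 16→22, due 25, lateness -3
D: 22→27, due 21, lateness 6
Maximum = 6.
Difference = 1 − 6 = -5.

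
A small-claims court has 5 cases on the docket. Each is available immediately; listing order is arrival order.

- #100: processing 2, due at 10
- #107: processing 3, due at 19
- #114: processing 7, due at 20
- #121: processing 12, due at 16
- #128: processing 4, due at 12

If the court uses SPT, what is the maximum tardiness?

12

SPT (increasing processing time): #100 #107 #128 #114 #121.
#100: 0→2, due 10, tardiness 0
#107: 2→5, due 19, tardiness 0
#128: 5→9, due 12, tardiness 0
#114: 9→16, due 20, tardiness 0
#121: 16→28, due 16, tardiness 12
Maximum = 12.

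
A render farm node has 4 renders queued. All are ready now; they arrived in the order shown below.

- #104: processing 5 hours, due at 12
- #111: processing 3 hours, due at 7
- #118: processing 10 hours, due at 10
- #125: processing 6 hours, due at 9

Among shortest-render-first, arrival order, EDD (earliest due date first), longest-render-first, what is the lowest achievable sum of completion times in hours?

SPT (increasing processing time): #111 #104 #125 #118.
#111: 0→3
#104: 3→8
#125: 8→14
#118: 14→24
Sum = 3+8+14+24 = 49.
FIFO (arrival order): #104 #111 #118 #125.
#104: 0→5
#111: 5→8
#118: 8→18
#125: 18→24
Sum = 5+8+18+24 = 55.
EDD (increasing due date): #111 #125 #118 #104.
#111: 0→3
#125: 3→9
#118: 9→19
#104: 19→24
Sum = 3+9+19+24 = 55.
LPT (decreasing processing time): #118 #125 #104 #111.
#118: 0→10
#125: 10→16
#104: 16→21
#111: 21→24
Sum = 10+16+21+24 = 71.
SPT 49, FIFO 55, EDD 55, LPT 71 → minimum 49.

49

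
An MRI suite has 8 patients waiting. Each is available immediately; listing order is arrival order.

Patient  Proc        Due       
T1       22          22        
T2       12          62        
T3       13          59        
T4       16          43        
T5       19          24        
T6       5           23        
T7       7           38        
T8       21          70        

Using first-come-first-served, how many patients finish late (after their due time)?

5

FIFO (arrival order): T1 T2 T3 T4 T5 T6 T7 T8.
T1: 0→22, due 22, tardiness 0
T2: 22→34, due 62, tardiness 0
T3: 34→47, due 59, tardiness 0
T4: 47→63, due 43, tardiness 20
T5: 63→82, due 24, tardiness 58
T6: 82→87, due 23, tardiness 64
T7: 87→94, due 38, tardiness 56
T8: 94→115, due 70, tardiness 45
Late patients: 5.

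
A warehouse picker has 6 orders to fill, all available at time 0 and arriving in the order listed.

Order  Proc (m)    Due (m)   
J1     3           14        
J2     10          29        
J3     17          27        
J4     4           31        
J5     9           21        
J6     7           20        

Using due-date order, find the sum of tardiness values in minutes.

45

EDD (increasing due date): J1 J6 J5 J3 J2 J4.
J1: 0→3, due 14, tardiness 0
J6: 3→10, due 20, tardiness 0
J5: 10→19, due 21, tardiness 0
J3: 19→36, due 27, tardiness 9
J2: 36→46, due 29, tardiness 17
J4: 46→50, due 31, tardiness 19
Sum = 0+0+0+9+17+19 = 45.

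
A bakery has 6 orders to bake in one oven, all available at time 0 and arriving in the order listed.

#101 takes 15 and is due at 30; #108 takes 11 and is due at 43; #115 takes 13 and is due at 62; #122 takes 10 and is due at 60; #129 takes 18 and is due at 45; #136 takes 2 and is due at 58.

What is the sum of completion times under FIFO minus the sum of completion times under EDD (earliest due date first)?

9

FIFO (arrival order): #101 #108 #115 #122 #129 #136.
#101: 0→15
#108: 15→26
#115: 26→39
#122: 39→49
#129: 49→67
#136: 67→69
Sum = 15+26+39+49+67+69 = 265.
EDD (increasing due date): #101 #108 #129 #136 #122 #115.
#101: 0→15
#108: 15→26
#129: 26→44
#136: 44→46
#122: 46→56
#115: 56→69
Sum = 15+26+44+46+56+69 = 256.
Difference = 265 − 256 = 9.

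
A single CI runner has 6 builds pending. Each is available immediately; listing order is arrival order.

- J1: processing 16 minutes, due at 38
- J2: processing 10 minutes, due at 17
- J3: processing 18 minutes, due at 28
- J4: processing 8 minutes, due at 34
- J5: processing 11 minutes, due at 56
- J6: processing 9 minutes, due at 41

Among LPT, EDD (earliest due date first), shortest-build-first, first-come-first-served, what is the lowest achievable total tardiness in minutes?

52

LPT (decreasing processing time): J3 J1 J5 J2 J6 J4.
J3: 0→18, due 28, tardiness 0
J1: 18→34, due 38, tardiness 0
J5: 34→45, due 56, tardiness 0
J2: 45→55, due 17, tardiness 38
J6: 55→64, due 41, tardiness 23
J4: 64→72, due 34, tardiness 38
Sum = 0+0+0+38+23+38 = 99.
EDD (increasing due date): J2 J3 J4 J1 J6 J5.
J2: 0→10, due 17, tardiness 0
J3: 10→28, due 28, tardiness 0
J4: 28→36, due 34, tardiness 2
J1: 36→52, due 38, tardiness 14
J6: 52→61, due 41, tardiness 20
J5: 61→72, due 56, tardiness 16
Sum = 0+0+2+14+20+16 = 52.
SPT (increasing processing time): J4 J6 J2 J5 J1 J3.
J4: 0→8, due 34, tardiness 0
J6: 8→17, due 41, tardiness 0
J2: 17→27, due 17, tardiness 10
J5: 27→38, due 56, tardiness 0
J1: 38→54, due 38, tardiness 16
J3: 54→72, due 28, tardiness 44
Sum = 0+0+10+0+16+44 = 70.
FIFO (arrival order): J1 J2 J3 J4 J5 J6.
J1: 0→16, due 38, tardiness 0
J2: 16→26, due 17, tardiness 9
J3: 26→44, due 28, tardiness 16
J4: 44→52, due 34, tardiness 18
J5: 52→63, due 56, tardiness 7
J6: 63→72, due 41, tardiness 31
Sum = 0+9+16+18+7+31 = 81.
LPT 99, EDD 52, SPT 70, FIFO 81 → minimum 52.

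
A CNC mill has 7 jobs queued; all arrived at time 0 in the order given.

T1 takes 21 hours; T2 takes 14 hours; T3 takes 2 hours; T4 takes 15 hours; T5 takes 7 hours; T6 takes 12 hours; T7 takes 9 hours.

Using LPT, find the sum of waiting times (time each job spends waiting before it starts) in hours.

318

LPT (decreasing processing time): T1 T4 T2 T6 T7 T5 T3.
T1: waits 0, runs 0→21
T4: waits 21, runs 21→36
T2: waits 36, runs 36→50
T6: waits 50, runs 50→62
T7: waits 62, runs 62→71
T5: waits 71, runs 71→78
T3: waits 78, runs 78→80
Sum = 0+21+36+50+62+71+78 = 318.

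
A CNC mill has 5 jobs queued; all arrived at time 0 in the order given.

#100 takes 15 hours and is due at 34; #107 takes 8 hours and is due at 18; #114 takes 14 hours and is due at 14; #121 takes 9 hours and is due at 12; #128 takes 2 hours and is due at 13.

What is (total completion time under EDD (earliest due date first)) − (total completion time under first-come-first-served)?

-43

EDD (increasing due date): #121 #128 #114 #107 #100.
#121: 0→9
#128: 9→11
#114: 11→25
#107: 25→33
#100: 33→48
Sum = 9+11+25+33+48 = 126.
FIFO (arrival order): #100 #107 #114 #121 #128.
#100: 0→15
#107: 15→23
#114: 23→37
#121: 37→46
#128: 46→48
Sum = 15+23+37+46+48 = 169.
Difference = 126 − 169 = -43.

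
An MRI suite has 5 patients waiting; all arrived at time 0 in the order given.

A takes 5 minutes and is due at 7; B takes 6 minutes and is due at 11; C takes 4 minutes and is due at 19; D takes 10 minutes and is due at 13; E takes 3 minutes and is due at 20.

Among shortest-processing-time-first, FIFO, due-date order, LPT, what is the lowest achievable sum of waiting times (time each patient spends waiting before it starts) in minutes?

40

SPT (increasing processing time): E C A B D.
E: waits 0, runs 0→3
C: waits 3, runs 3→7
A: waits 7, runs 7→12
B: waits 12, runs 12→18
D: waits 18, runs 18→28
Sum = 0+3+7+12+18 = 40.
FIFO (arrival order): A B C D E.
A: waits 0, runs 0→5
B: waits 5, runs 5→11
C: waits 11, runs 11→15
D: waits 15, runs 15→25
E: waits 25, runs 25→28
Sum = 0+5+11+15+25 = 56.
EDD (increasing due date): A B D C E.
A: waits 0, runs 0→5
B: waits 5, runs 5→11
D: waits 11, runs 11→21
C: waits 21, runs 21→25
E: waits 25, runs 25→28
Sum = 0+5+11+21+25 = 62.
LPT (decreasing processing time): D B A C E.
D: waits 0, runs 0→10
B: waits 10, runs 10→16
A: waits 16, runs 16→21
C: waits 21, runs 21→25
E: waits 25, runs 25→28
Sum = 0+10+16+21+25 = 72.
SPT 40, FIFO 56, EDD 62, LPT 72 → minimum 40.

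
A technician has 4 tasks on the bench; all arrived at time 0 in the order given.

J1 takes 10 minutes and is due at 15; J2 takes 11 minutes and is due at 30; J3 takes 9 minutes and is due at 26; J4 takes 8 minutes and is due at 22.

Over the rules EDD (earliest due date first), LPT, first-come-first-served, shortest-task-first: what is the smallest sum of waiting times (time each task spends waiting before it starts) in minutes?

52

EDD (increasing due date): J1 J4 J3 J2.
J1: waits 0, runs 0→10
J4: waits 10, runs 10→18
J3: waits 18, runs 18→27
J2: waits 27, runs 27→38
Sum = 0+10+18+27 = 55.
LPT (decreasing processing time): J2 J1 J3 J4.
J2: waits 0, runs 0→11
J1: waits 11, runs 11→21
J3: waits 21, runs 21→30
J4: waits 30, runs 30→38
Sum = 0+11+21+30 = 62.
FIFO (arrival order): J1 J2 J3 J4.
J1: waits 0, runs 0→10
J2: waits 10, runs 10→21
J3: waits 21, runs 21→30
J4: waits 30, runs 30→38
Sum = 0+10+21+30 = 61.
SPT (increasing processing time): J4 J3 J1 J2.
J4: waits 0, runs 0→8
J3: waits 8, runs 8→17
J1: waits 17, runs 17→27
J2: waits 27, runs 27→38
Sum = 0+8+17+27 = 52.
EDD 55, LPT 62, FIFO 61, SPT 52 → minimum 52.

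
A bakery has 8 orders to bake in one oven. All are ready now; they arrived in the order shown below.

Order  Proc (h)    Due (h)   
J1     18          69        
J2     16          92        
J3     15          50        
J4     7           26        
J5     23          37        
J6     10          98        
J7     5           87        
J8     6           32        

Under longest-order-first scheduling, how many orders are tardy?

4

LPT (decreasing processing time): J5 J1 J2 J3 J6 J4 J8 J7.
J5: 0→23, due 37, tardiness 0
J1: 23→41, due 69, tardiness 0
J2: 41→57, due 92, tardiness 0
J3: 57→72, due 50, tardiness 22
J6: 72→82, due 98, tardiness 0
J4: 82→89, due 26, tardiness 63
J8: 89→95, due 32, tardiness 63
J7: 95→100, due 87, tardiness 13
Late orders: 4.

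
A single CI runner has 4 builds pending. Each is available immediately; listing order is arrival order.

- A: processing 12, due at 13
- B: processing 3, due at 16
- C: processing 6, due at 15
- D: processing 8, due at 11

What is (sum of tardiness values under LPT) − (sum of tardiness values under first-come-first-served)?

LPT (decreasing processing time): A D C B.
A: 0→12, due 13, tardiness 0
D: 12→20, due 11, tardiness 9
C: 20→26, due 15, tardiness 11
B: 26→29, due 16, tardiness 13
Sum = 0+9+11+13 = 33.
FIFO (arrival order): A B C D.
A: 0→12, due 13, tardiness 0
B: 12→15, due 16, tardiness 0
C: 15→21, due 15, tardiness 6
D: 21→29, due 11, tardiness 18
Sum = 0+0+6+18 = 24.
Difference = 33 − 24 = 9.

9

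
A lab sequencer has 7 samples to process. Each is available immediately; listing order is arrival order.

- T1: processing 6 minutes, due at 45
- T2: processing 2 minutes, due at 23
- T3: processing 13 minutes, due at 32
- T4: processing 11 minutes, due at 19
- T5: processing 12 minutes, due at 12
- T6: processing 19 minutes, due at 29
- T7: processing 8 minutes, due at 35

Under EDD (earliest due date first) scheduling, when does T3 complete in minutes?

EDD (increasing due date): T5 T4 T2 T6 T3 T7 T1.
T5: 0→12
T4: 12→23
T2: 23→25
T6: 25→44
T3: 44→57

57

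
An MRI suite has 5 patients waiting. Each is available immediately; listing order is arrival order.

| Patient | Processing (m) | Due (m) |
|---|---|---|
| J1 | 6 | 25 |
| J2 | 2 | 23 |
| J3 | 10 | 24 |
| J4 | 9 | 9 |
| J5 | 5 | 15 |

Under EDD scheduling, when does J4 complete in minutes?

9

EDD (increasing due date): J4 J5 J2 J3 J1.
J4: 0→9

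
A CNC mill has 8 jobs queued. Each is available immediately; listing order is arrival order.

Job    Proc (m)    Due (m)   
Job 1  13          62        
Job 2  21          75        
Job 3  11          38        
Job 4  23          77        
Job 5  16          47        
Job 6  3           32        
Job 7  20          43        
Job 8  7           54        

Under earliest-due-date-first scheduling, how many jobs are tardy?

EDD (increasing due date): Job 6 Job 3 Job 7 Job 5 Job 8 Job 1 Job 2 Job 4.
Job 6: 0→3, due 32, tardiness 0
Job 3: 3→14, due 38, tardiness 0
Job 7: 14→34, due 43, tardiness 0
Job 5: 34→50, due 47, tardiness 3
Job 8: 50→57, due 54, tardiness 3
Job 1: 57→70, due 62, tardiness 8
Job 2: 70→91, due 75, tardiness 16
Job 4: 91→114, due 77, tardiness 37
Late jobs: 5.

5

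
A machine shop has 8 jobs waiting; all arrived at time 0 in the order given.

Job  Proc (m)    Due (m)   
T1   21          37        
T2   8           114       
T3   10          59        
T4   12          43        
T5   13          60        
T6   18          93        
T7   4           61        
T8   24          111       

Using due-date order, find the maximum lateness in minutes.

EDD (increasing due date): T1 T4 T3 T5 T7 T6 T8 T2.
T1: 0→21, due 37, lateness -16
T4: 21→33, due 43, lateness -10
T3: 33→43, due 59, lateness -16
T5: 43→56, due 60, lateness -4
T7: 56→60, due 61, lateness -1
T6: 60→78, due 93, lateness -15
T8: 78→102, due 111, lateness -9
T2: 102→110, due 114, lateness -4
Maximum = -1.

-1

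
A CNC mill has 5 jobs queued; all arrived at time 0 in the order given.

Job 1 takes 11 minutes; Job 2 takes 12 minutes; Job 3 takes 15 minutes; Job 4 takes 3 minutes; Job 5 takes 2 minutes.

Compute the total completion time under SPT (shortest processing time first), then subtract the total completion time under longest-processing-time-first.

SPT (increasing processing time): Job 5 Job 4 Job 1 Job 2 Job 3.
Job 5: 0→2
Job 4: 2→5
Job 1: 5→16
Job 2: 16→28
Job 3: 28→43
Sum = 2+5+16+28+43 = 94.
LPT (decreasing processing time): Job 3 Job 2 Job 1 Job 4 Job 5.
Job 3: 0→15
Job 2: 15→27
Job 1: 27→38
Job 4: 38→41
Job 5: 41→43
Sum = 15+27+38+41+43 = 164.
Difference = 94 − 164 = -70.

-70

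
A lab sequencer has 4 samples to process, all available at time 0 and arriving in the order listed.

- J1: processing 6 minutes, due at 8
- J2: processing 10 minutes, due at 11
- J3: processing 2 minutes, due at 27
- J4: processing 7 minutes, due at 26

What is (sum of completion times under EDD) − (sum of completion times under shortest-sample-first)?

EDD (increasing due date): J1 J2 J4 J3.
J1: 0→6
J2: 6→16
J4: 16→23
J3: 23→25
Sum = 6+16+23+25 = 70.
SPT (increasing processing time): J3 J1 J4 J2.
J3: 0→2
J1: 2→8
J4: 8→15
J2: 15→25
Sum = 2+8+15+25 = 50.
Difference = 70 − 50 = 20.

20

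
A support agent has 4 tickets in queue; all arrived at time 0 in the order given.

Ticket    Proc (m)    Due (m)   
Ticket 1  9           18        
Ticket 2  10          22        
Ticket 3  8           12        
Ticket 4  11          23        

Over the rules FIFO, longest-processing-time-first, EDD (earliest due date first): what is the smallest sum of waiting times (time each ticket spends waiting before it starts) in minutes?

FIFO (arrival order): Ticket 1 Ticket 2 Ticket 3 Ticket 4.
Ticket 1: waits 0, runs 0→9
Ticket 2: waits 9, runs 9→19
Ticket 3: waits 19, runs 19→27
Ticket 4: waits 27, runs 27→38
Sum = 0+9+19+27 = 55.
LPT (decreasing processing time): Ticket 4 Ticket 2 Ticket 1 Ticket 3.
Ticket 4: waits 0, runs 0→11
Ticket 2: waits 11, runs 11→21
Ticket 1: waits 21, runs 21→30
Ticket 3: waits 30, runs 30→38
Sum = 0+11+21+30 = 62.
EDD (increasing due date): Ticket 3 Ticket 1 Ticket 2 Ticket 4.
Ticket 3: waits 0, runs 0→8
Ticket 1: waits 8, runs 8→17
Ticket 2: waits 17, runs 17→27
Ticket 4: waits 27, runs 27→38
Sum = 0+8+17+27 = 52.
FIFO 55, LPT 62, EDD 52 → minimum 52.

52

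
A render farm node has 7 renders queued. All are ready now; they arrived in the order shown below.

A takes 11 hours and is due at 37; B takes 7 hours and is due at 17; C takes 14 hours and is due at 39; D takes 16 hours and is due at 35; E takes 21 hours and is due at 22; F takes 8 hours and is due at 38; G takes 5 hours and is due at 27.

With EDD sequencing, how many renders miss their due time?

EDD (increasing due date): B E G D A F C.
B: 0→7, due 17, tardiness 0
E: 7→28, due 22, tardiness 6
G: 28→33, due 27, tardiness 6
D: 33→49, due 35, tardiness 14
A: 49→60, due 37, tardiness 23
F: 60→68, due 38, tardiness 30
C: 68→82, due 39, tardiness 43
Late renders: 6.

6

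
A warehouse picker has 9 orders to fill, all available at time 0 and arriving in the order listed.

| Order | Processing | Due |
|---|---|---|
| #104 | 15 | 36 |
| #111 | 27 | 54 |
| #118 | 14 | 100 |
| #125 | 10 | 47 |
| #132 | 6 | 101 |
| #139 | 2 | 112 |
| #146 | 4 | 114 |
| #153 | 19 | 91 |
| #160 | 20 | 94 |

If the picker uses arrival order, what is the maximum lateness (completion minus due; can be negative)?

23

FIFO (arrival order): #104 #111 #118 #125 #132 #139 #146 #153 #160.
#104: 0→15, due 36, lateness -21
#111: 15→42, due 54, lateness -12
#118: 42→56, due 100, lateness -44
#125: 56→66, due 47, lateness 19
#132: 66→72, due 101, lateness -29
#139: 72→74, due 112, lateness -38
#146: 74→78, due 114, lateness -36
#153: 78→97, due 91, lateness 6
#160: 97→117, due 94, lateness 23
Maximum = 23.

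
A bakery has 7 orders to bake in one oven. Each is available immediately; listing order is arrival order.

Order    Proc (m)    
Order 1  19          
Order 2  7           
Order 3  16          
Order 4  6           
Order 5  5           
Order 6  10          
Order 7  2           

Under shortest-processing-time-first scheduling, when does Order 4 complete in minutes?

13

SPT (increasing processing time): Order 7 Order 5 Order 4 Order 2 Order 6 Order 3 Order 1.
Order 7: 0→2
Order 5: 2→7
Order 4: 7→13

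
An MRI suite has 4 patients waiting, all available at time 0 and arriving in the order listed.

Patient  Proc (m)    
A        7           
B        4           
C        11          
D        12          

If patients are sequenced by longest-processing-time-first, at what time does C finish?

LPT (decreasing processing time): D C A B.
D: 0→12
C: 12→23

23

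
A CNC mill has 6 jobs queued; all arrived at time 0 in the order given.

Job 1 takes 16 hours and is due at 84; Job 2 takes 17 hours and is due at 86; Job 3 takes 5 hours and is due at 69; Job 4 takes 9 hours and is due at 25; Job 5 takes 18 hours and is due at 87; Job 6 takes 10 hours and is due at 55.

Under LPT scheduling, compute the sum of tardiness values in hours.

LPT (decreasing processing time): Job 5 Job 2 Job 1 Job 6 Job 4 Job 3.
Job 5: 0→18, due 87, tardiness 0
Job 2: 18→35, due 86, tardiness 0
Job 1: 35→51, due 84, tardiness 0
Job 6: 51→61, due 55, tardiness 6
Job 4: 61→70, due 25, tardiness 45
Job 3: 70→75, due 69, tardiness 6
Sum = 0+0+0+6+45+6 = 57.

57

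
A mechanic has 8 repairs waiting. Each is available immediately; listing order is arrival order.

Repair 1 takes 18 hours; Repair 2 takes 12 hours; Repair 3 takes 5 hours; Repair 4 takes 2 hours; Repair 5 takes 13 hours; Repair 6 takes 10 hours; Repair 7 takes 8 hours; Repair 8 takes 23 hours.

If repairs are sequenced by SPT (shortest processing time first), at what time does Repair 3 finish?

7

SPT (increasing processing time): Repair 4 Repair 3 Repair 7 Repair 6 Repair 2 Repair 5 Repair 1 Repair 8.
Repair 4: 0→2
Repair 3: 2→7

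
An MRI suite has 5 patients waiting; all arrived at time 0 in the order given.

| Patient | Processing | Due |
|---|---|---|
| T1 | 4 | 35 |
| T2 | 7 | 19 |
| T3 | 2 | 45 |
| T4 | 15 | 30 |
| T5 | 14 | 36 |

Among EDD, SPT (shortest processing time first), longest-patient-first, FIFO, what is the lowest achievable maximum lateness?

4

EDD (increasing due date): T2 T4 T1 T5 T3.
T2: 0→7, due 19, lateness -12
T4: 7→22, due 30, lateness -8
T1: 22→26, due 35, lateness -9
T5: 26→40, due 36, lateness 4
T3: 40→42, due 45, lateness -3
Maximum = 4.
SPT (increasing processing time): T3 T1 T2 T5 T4.
T3: 0→2, due 45, lateness -43
T1: 2→6, due 35, lateness -29
T2: 6→13, due 19, lateness -6
T5: 13→27, due 36, lateness -9
T4: 27→42, due 30, lateness 12
Maximum = 12.
LPT (decreasing processing time): T4 T5 T2 T1 T3.
T4: 0→15, due 30, lateness -15
T5: 15→29, due 36, lateness -7
T2: 29→36, due 19, lateness 17
T1: 36→40, due 35, lateness 5
T3: 40→42, due 45, lateness -3
Maximum = 17.
FIFO (arrival order): T1 T2 T3 T4 T5.
T1: 0→4, due 35, lateness -31
T2: 4→11, due 19, lateness -8
T3: 11→13, due 45, lateness -32
T4: 13→28, due 30, lateness -2
T5: 28→42, due 36, lateness 6
Maximum = 6.
EDD 4, SPT 12, LPT 17, FIFO 6 → minimum 4.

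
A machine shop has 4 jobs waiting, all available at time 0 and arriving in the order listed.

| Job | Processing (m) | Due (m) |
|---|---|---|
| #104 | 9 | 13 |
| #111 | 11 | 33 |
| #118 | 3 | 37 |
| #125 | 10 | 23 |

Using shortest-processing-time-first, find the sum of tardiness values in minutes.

0

SPT (increasing processing time): #118 #104 #125 #111.
#118: 0→3, due 37, tardiness 0
#104: 3→12, due 13, tardiness 0
#125: 12→22, due 23, tardiness 0
#111: 22→33, due 33, tardiness 0
Sum = 0+0+0+0 = 0.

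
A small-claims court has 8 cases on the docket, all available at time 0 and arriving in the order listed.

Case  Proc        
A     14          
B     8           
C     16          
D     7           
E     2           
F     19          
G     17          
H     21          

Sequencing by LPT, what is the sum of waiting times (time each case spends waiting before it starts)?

LPT (decreasing processing time): H F G C A B D E.
H: waits 0, runs 0→21
F: waits 21, runs 21→40
G: waits 40, runs 40→57
C: waits 57, runs 57→73
A: waits 73, runs 73→87
B: waits 87, runs 87→95
D: waits 95, runs 95→102
E: waits 102, runs 102→104
Sum = 0+21+40+57+73+87+95+102 = 475.

475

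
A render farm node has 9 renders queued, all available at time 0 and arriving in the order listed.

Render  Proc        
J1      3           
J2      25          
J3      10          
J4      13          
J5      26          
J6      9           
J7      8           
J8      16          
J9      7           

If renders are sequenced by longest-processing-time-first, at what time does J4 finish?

LPT (decreasing processing time): J5 J2 J8 J4 J3 J6 J7 J9 J1.
J5: 0→26
J2: 26→51
J8: 51→67
J4: 67→80

80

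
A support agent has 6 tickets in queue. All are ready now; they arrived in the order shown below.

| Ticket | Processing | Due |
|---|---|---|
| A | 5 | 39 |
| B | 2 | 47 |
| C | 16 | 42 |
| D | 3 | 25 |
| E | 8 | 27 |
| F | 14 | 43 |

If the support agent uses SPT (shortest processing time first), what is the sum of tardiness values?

6

SPT (increasing processing time): B D A E F C.
B: 0→2, due 47, tardiness 0
D: 2→5, due 25, tardiness 0
A: 5→10, due 39, tardiness 0
E: 10→18, due 27, tardiness 0
F: 18→32, due 43, tardiness 0
C: 32→48, due 42, tardiness 6
Sum = 0+0+0+0+0+6 = 6.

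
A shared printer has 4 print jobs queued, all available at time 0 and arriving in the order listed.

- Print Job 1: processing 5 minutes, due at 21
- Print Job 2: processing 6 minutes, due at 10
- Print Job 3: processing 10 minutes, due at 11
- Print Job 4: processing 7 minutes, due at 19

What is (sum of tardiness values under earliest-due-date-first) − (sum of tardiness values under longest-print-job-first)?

EDD (increasing due date): Print Job 2 Print Job 3 Print Job 4 Print Job 1.
Print Job 2: 0→6, due 10, tardiness 0
Print Job 3: 6→16, due 11, tardiness 5
Print Job 4: 16→23, due 19, tardiness 4
Print Job 1: 23→28, due 21, tardiness 7
Sum = 0+5+4+7 = 16.
LPT (decreasing processing time): Print Job 3 Print Job 4 Print Job 2 Print Job 1.
Print Job 3: 0→10, due 11, tardiness 0
Print Job 4: 10→17, due 19, tardiness 0
Print Job 2: 17→23, due 10, tardiness 13
Print Job 1: 23→28, due 21, tardiness 7
Sum = 0+0+13+7 = 20.
Difference = 16 − 20 = -4.

-4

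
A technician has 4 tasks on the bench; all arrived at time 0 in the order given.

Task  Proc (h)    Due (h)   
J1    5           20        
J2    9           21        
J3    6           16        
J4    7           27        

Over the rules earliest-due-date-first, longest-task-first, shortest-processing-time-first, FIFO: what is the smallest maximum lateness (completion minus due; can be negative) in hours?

EDD (increasing due date): J3 J1 J2 J4.
J3: 0→6, due 16, lateness -10
J1: 6→11, due 20, lateness -9
J2: 11→20, due 21, lateness -1
J4: 20→27, due 27, lateness 0
Maximum = 0.
LPT (decreasing processing time): J2 J4 J3 J1.
J2: 0→9, due 21, lateness -12
J4: 9→16, due 27, lateness -11
J3: 16→22, due 16, lateness 6
J1: 22→27, due 20, lateness 7
Maximum = 7.
SPT (increasing processing time): J1 J3 J4 J2.
J1: 0→5, due 20, lateness -15
J3: 5→11, due 16, lateness -5
J4: 11→18, due 27, lateness -9
J2: 18→27, due 21, lateness 6
Maximum = 6.
FIFO (arrival order): J1 J2 J3 J4.
J1: 0→5, due 20, lateness -15
J2: 5→14, due 21, lateness -7
J3: 14→20, due 16, lateness 4
J4: 20→27, due 27, lateness 0
Maximum = 4.
EDD 0, LPT 7, SPT 6, FIFO 4 → minimum 0.

0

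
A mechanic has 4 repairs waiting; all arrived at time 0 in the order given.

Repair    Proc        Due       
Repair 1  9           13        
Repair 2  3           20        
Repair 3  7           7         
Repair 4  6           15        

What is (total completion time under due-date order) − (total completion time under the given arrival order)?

5

EDD (increasing due date): Repair 3 Repair 1 Repair 4 Repair 2.
Repair 3: 0→7
Repair 1: 7→16
Repair 4: 16→22
Repair 2: 22→25
Sum = 7+16+22+25 = 70.
FIFO (arrival order): Repair 1 Repair 2 Repair 3 Repair 4.
Repair 1: 0→9
Repair 2: 9→12
Repair 3: 12→19
Repair 4: 19→25
Sum = 9+12+19+25 = 65.
Difference = 70 − 65 = 5.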